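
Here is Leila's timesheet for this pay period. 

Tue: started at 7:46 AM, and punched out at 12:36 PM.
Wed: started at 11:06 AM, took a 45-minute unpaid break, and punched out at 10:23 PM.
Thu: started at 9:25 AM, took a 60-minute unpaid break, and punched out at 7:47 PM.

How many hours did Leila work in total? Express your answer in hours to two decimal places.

24.73 hours

Tue: 7:46 AM–12:36 PM = 4 h 50 min
Wed: 11:06 AM–10:23 PM = 11 h 17 min; less 45 min break → 10 h 32 min
Thu: 9:25 AM–7:47 PM = 10 h 22 min; less 60 min break → 9 h 22 min
Total: 4 h 50 min + 10 h 32 min + 9 h 22 min = 24 h 44 min.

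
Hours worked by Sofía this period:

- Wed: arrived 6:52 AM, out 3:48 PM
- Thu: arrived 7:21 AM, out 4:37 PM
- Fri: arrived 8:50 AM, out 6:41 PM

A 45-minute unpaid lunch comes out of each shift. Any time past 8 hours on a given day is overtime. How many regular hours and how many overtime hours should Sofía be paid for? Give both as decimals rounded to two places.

Wed: 6:52 AM–3:48 PM = 8 h 56 min; less 45 min break → 8 h 11 min
Thu: 7:21 AM–4:37 PM = 9 h 16 min; less 45 min break → 8 h 31 min
Fri: 8:50 AM–6:41 PM = 9 h 51 min; less 45 min break → 9 h 6 min
Wed reg 8 h 0 min / OT 0 h 11 min; Thu reg 8 h 0 min / OT 0 h 31 min; Fri reg 8 h 0 min / OT 1 h 6 min.
Totals: regular 24 h 0 min, overtime 1 h 48 min.

Regular 24.00 hours, overtime 1.80 hours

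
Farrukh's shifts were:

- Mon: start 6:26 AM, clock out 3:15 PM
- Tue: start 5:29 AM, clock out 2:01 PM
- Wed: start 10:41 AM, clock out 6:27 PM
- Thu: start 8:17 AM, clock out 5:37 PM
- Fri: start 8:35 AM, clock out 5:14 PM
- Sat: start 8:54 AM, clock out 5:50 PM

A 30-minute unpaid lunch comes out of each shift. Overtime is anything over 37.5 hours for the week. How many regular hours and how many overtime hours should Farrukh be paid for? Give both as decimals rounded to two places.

Mon: 6:26 AM–3:15 PM = 8 h 49 min; less 30 min break → 8 h 19 min
Tue: 5:29 AM–2:01 PM = 8 h 32 min; less 30 min break → 8 h 2 min
Wed: 10:41 AM–6:27 PM = 7 h 46 min; less 30 min break → 7 h 16 min
Thu: 8:17 AM–5:37 PM = 9 h 20 min; less 30 min break → 8 h 50 min
Fri: 8:35 AM–5:14 PM = 8 h 39 min; less 30 min break → 8 h 9 min
Sat: 8:54 AM–5:50 PM = 8 h 56 min; less 30 min break → 8 h 26 min
Total worked: 49 h 2 min = 49.03 h.
Threshold 37.5 h → overtime 11 h 32 min, regular 37 h 30 min.

Regular 37.50 hours, overtime 11.53 hours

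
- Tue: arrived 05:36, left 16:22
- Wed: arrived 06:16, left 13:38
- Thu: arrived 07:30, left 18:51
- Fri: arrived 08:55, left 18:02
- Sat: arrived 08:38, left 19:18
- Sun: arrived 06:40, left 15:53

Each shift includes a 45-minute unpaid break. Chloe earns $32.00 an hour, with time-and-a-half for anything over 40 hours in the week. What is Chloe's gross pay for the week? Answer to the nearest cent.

$1951.20

Tue: 05:36–16:22 = 10 h 46 min; less 45 min break → 10 h 1 min
Wed: 06:16–13:38 = 7 h 22 min; less 45 min break → 6 h 37 min
Thu: 07:30–18:51 = 11 h 21 min; less 45 min break → 10 h 36 min
Fri: 08:55–18:02 = 9 h 7 min; less 45 min break → 8 h 22 min
Sat: 08:38–19:18 = 10 h 40 min; less 45 min break → 9 h 55 min
Sun: 06:40–15:53 = 9 h 13 min; less 45 min break → 8 h 28 min
Total worked: 53 h 59 min = 3239 min.
Regular 40 h 0 min = 2400 min at $32.00/h; overtime 13 h 59 min = 839 min at $48.00/h.
Pay = (2400 × $32.00 + 839 × $48.00) ÷ 60 = $1951.20.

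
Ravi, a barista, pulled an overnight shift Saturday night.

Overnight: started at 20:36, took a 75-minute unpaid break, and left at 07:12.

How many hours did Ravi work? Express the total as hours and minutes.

9 h 21 min

Overnight: 20:36 → midnight = 3 h 24 min; midnight → 07:12 = 7 h 12 min; span 10 h 36 min; less 75 min break → 9 h 21 min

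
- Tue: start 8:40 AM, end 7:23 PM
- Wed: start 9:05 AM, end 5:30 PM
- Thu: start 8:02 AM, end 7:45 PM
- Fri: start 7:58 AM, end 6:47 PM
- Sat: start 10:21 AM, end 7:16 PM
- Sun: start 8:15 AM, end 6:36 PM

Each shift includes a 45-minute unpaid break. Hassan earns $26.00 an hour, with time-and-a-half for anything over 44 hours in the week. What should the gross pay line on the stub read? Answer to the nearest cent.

$1628.90

Tue: 8:40 AM–7:23 PM = 10 h 43 min; less 45 min break → 9 h 58 min
Wed: 9:05 AM–5:30 PM = 8 h 25 min; less 45 min break → 7 h 40 min
Thu: 8:02 AM–7:45 PM = 11 h 43 min; less 45 min break → 10 h 58 min
Fri: 7:58 AM–6:47 PM = 10 h 49 min; less 45 min break → 10 h 4 min
Sat: 10:21 AM–7:16 PM = 8 h 55 min; less 45 min break → 8 h 10 min
Sun: 8:15 AM–6:36 PM = 10 h 21 min; less 45 min break → 9 h 36 min
Total worked: 56 h 26 min = 3386 min.
Regular 44 h 0 min = 2640 min at $26.00/h; overtime 12 h 26 min = 746 min at $39.00/h.
Pay = (2640 × $26.00 + 746 × $39.00) ÷ 60 = $1628.90.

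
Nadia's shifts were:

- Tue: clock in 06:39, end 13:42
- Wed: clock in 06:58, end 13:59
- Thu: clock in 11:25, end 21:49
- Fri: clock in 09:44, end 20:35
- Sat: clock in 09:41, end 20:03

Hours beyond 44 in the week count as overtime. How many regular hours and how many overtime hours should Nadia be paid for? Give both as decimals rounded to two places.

Tue: 06:39–13:42 = 7 h 3 min
Wed: 06:58–13:59 = 7 h 1 min
Thu: 11:25–21:49 = 10 h 24 min
Fri: 09:44–20:35 = 10 h 51 min
Sat: 09:41–20:03 = 10 h 22 min
Total worked: 45 h 41 min = 45.68 h.
Threshold 44 h → overtime 1 h 41 min, regular 44 h 0 min.

Regular 44.00 hours, overtime 1.68 hours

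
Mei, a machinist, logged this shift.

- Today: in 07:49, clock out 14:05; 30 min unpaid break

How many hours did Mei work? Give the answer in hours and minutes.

5 h 46 min

Today: 07:49–14:05 = 6 h 16 min; less 30 min break → 5 h 46 min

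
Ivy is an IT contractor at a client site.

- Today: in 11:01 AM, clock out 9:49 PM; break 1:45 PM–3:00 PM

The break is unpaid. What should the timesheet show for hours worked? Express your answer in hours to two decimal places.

9.55 hours

Today: 11:01 AM–9:49 PM = 10 h 48 min; less 75 min break → 9 h 33 min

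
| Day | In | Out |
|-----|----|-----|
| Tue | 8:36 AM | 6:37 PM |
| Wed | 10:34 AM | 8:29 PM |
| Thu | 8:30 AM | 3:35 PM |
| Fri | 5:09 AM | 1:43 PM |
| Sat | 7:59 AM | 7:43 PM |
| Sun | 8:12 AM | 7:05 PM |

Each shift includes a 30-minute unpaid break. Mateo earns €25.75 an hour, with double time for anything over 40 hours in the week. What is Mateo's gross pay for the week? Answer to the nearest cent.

€1812.80

Tue: 8:36 AM–6:37 PM = 10 h 1 min; less 30 min break → 9 h 31 min
Wed: 10:34 AM–8:29 PM = 9 h 55 min; less 30 min break → 9 h 25 min
Thu: 8:30 AM–3:35 PM = 7 h 5 min; less 30 min break → 6 h 35 min
Fri: 5:09 AM–1:43 PM = 8 h 34 min; less 30 min break → 8 h 4 min
Sat: 7:59 AM–7:43 PM = 11 h 44 min; less 30 min break → 11 h 14 min
Sun: 8:12 AM–7:05 PM = 10 h 53 min; less 30 min break → 10 h 23 min
Total worked: 55 h 12 min = 3312 min.
Regular 40 h 0 min = 2400 min at €25.75/h; overtime 15 h 12 min = 912 min at €51.50/h.
Pay = (2400 × €25.75 + 912 × €51.50) ÷ 60 = €1812.80.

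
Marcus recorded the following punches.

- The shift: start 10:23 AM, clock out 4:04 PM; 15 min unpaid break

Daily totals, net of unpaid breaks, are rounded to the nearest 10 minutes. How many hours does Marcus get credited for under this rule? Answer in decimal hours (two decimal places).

5.50 hours

The shift: 10:23 AM–4:04 PM = 5 h 41 min − 15 min = 5 h 26 min → rounds to 5 h 30 min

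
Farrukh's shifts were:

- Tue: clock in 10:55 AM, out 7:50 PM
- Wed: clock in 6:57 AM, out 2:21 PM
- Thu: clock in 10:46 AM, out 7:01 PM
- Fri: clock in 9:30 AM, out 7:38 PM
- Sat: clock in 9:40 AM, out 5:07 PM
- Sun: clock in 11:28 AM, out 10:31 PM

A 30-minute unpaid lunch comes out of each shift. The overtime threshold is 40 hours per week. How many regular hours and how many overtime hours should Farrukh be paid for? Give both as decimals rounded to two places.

Tue: 10:55 AM–7:50 PM = 8 h 55 min; less 30 min break → 8 h 25 min
Wed: 6:57 AM–2:21 PM = 7 h 24 min; less 30 min break → 6 h 54 min
Thu: 10:46 AM–7:01 PM = 8 h 15 min; less 30 min break → 7 h 45 min
Fri: 9:30 AM–7:38 PM = 10 h 8 min; less 30 min break → 9 h 38 min
Sat: 9:40 AM–5:07 PM = 7 h 27 min; less 30 min break → 6 h 57 min
Sun: 11:28 AM–10:31 PM = 11 h 3 min; less 30 min break → 10 h 33 min
Total worked: 50 h 12 min = 50.20 h.
Threshold 40 h → overtime 10 h 12 min, regular 40 h 0 min.

Regular 40.00 hours, overtime 10.20 hours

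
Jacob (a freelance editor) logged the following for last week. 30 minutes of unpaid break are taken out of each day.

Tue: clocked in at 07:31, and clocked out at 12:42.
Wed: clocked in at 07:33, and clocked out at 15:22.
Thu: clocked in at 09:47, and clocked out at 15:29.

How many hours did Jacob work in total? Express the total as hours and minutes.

Tue: 07:31–12:42 = 5 h 11 min; less 30 min break → 4 h 41 min
Wed: 07:33–15:22 = 7 h 49 min; less 30 min break → 7 h 19 min
Thu: 09:47–15:29 = 5 h 42 min; less 30 min break → 5 h 12 min
Total: 4 h 41 min + 7 h 19 min + 5 h 12 min = 17 h 12 min.

17 h 12 min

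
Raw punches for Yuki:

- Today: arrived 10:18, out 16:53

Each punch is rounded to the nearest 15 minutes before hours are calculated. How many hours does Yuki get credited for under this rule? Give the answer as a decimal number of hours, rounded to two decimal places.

Today: in 10:18→10:15, out 16:53→17:00; 6 h 45 min

6.75 hours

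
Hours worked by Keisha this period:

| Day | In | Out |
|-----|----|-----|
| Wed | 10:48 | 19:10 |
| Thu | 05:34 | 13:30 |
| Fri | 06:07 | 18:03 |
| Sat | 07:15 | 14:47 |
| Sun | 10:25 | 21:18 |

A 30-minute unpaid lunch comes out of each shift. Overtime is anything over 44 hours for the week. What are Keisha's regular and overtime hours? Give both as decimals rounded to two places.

Wed: 10:48–19:10 = 8 h 22 min; less 30 min break → 7 h 52 min
Thu: 05:34–13:30 = 7 h 56 min; less 30 min break → 7 h 26 min
Fri: 06:07–18:03 = 11 h 56 min; less 30 min break → 11 h 26 min
Sat: 07:15–14:47 = 7 h 32 min; less 30 min break → 7 h 2 min
Sun: 10:25–21:18 = 10 h 53 min; less 30 min break → 10 h 23 min
Total worked: 44 h 9 min = 44.15 h.
Threshold 44 h → overtime 0 h 9 min, regular 44 h 0 min.

Regular 44.00 hours, overtime 0.15 hours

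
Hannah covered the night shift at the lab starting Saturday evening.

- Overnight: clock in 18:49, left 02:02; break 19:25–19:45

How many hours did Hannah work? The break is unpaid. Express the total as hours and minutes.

Overnight: 18:49 → midnight = 5 h 11 min; midnight → 02:02 = 2 h 2 min; span 7 h 13 min; less 20 min break → 6 h 53 min

6 h 53 min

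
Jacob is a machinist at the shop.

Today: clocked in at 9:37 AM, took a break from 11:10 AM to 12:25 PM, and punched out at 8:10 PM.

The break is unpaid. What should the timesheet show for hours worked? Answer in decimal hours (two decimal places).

Today: 9:37 AM–8:10 PM = 10 h 33 min; less 75 min break → 9 h 18 min

9.30 hours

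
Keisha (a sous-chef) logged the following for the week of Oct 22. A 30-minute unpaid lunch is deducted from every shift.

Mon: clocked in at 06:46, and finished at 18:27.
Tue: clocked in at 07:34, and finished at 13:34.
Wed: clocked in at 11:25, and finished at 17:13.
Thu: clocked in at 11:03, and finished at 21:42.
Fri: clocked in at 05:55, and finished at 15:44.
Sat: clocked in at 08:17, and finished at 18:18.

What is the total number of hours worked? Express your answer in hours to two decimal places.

50.97 hours

Mon: 06:46–18:27 = 11 h 41 min; less 30 min break → 11 h 11 min
Tue: 07:34–13:34 = 6 h 0 min; less 30 min break → 5 h 30 min
Wed: 11:25–17:13 = 5 h 48 min; less 30 min break → 5 h 18 min
Thu: 11:03–21:42 = 10 h 39 min; less 30 min break → 10 h 9 min
Fri: 05:55–15:44 = 9 h 49 min; less 30 min break → 9 h 19 min
Sat: 08:17–18:18 = 10 h 1 min; less 30 min break → 9 h 31 min
Total: 11 h 11 min + 5 h 30 min + 5 h 18 min + 10 h 9 min + 9 h 19 min + 9 h 31 min = 50 h 58 min.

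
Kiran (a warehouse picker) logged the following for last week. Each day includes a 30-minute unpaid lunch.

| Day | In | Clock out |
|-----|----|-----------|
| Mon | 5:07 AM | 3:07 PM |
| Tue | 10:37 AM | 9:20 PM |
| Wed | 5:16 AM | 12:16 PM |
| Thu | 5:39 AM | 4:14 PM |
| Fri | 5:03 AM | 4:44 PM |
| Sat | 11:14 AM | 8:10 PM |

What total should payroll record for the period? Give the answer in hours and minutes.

Mon: 5:07 AM–3:07 PM = 10 h 0 min; less 30 min break → 9 h 30 min
Tue: 10:37 AM–9:20 PM = 10 h 43 min; less 30 min break → 10 h 13 min
Wed: 5:16 AM–12:16 PM = 7 h 0 min; less 30 min break → 6 h 30 min
Thu: 5:39 AM–4:14 PM = 10 h 35 min; less 30 min break → 10 h 5 min
Fri: 5:03 AM–4:44 PM = 11 h 41 min; less 30 min break → 11 h 11 min
Sat: 11:14 AM–8:10 PM = 8 h 56 min; less 30 min break → 8 h 26 min
Total: 9 h 30 min + 10 h 13 min + 6 h 30 min + 10 h 5 min + 11 h 11 min + 8 h 26 min = 55 h 55 min.

55 h 55 min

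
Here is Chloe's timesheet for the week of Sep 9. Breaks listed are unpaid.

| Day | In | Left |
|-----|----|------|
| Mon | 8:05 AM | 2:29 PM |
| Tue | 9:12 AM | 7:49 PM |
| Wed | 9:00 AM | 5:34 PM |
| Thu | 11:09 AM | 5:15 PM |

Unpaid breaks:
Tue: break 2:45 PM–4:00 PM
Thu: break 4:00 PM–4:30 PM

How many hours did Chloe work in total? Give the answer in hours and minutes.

29 h 56 min

Mon: 8:05 AM–2:29 PM = 6 h 24 min
Tue: 9:12 AM–7:49 PM = 10 h 37 min; less 75 min break → 9 h 22 min
Wed: 9:00 AM–5:34 PM = 8 h 34 min
Thu: 11:09 AM–5:15 PM = 6 h 6 min; less 30 min break → 5 h 36 min
Total: 6 h 24 min + 9 h 22 min + 8 h 34 min + 5 h 36 min = 29 h 56 min.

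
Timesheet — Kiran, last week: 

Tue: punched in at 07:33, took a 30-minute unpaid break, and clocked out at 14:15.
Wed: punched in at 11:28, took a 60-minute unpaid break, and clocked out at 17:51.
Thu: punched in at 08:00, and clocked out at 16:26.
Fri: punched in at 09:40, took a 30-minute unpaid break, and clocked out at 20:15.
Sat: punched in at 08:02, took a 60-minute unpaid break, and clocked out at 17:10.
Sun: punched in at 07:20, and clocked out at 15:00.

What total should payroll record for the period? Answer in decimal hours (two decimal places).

45.90 hours

Tue: 07:33–14:15 = 6 h 42 min; less 30 min break → 6 h 12 min
Wed: 11:28–17:51 = 6 h 23 min; less 60 min break → 5 h 23 min
Thu: 08:00–16:26 = 8 h 26 min
Fri: 09:40–20:15 = 10 h 35 min; less 30 min break → 10 h 5 min
Sat: 08:02–17:10 = 9 h 8 min; less 60 min break → 8 h 8 min
Sun: 07:20–15:00 = 7 h 40 min
Total: 6 h 12 min + 5 h 23 min + 8 h 26 min + 10 h 5 min + 8 h 8 min + 7 h 40 min = 45 h 54 min.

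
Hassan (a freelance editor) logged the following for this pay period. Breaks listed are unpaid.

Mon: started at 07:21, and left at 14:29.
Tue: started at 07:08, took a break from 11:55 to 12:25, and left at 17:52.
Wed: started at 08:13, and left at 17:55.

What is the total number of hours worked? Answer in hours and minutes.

27 h 4 min

Mon: 07:21–14:29 = 7 h 8 min
Tue: 07:08–17:52 = 10 h 44 min; less 30 min break → 10 h 14 min
Wed: 08:13–17:55 = 9 h 42 min
Total: 7 h 8 min + 10 h 14 min + 9 h 42 min = 27 h 4 min.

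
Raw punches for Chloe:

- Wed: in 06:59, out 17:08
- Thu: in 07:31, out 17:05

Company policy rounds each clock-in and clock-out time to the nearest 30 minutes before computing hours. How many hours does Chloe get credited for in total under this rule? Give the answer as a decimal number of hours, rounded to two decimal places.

Wed: in 06:59→07:00, out 17:08→17:00; 10 h 0 min
Thu: in 07:31→07:30, out 17:05→17:00; 9 h 30 min
Total credited: 19 h 30 min.

19.50 hours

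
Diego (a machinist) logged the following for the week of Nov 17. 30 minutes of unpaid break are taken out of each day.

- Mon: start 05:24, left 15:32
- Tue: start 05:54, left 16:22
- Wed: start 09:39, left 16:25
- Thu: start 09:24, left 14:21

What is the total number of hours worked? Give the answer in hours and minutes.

30 h 19 min

Mon: 05:24–15:32 = 10 h 8 min; less 30 min break → 9 h 38 min
Tue: 05:54–16:22 = 10 h 28 min; less 30 min break → 9 h 58 min
Wed: 09:39–16:25 = 6 h 46 min; less 30 min break → 6 h 16 min
Thu: 09:24–14:21 = 4 h 57 min; less 30 min break → 4 h 27 min
Total: 9 h 38 min + 9 h 58 min + 6 h 16 min + 4 h 27 min = 30 h 19 min.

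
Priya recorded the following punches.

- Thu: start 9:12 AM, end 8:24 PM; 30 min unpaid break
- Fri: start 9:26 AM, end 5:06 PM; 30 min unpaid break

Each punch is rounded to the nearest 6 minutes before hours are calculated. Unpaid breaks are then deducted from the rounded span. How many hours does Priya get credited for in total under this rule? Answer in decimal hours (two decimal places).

17.90 hours

Thu: in 9:12 AM→9:12 AM, out 8:24 PM→8:24 PM; 11 h 12 min − 30 min = 10 h 42 min
Fri: in 9:26 AM→9:24 AM, out 5:06 PM→5:06 PM; 7 h 42 min − 30 min = 7 h 12 min
Total credited: 17 h 54 min.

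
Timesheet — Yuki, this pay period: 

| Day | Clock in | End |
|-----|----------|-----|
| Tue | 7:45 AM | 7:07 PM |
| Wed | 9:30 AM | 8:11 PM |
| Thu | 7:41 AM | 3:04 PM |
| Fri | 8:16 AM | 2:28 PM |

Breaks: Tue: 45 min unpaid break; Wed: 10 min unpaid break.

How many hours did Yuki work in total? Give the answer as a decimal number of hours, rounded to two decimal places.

34.72 hours

Tue: 7:45 AM–7:07 PM = 11 h 22 min; less 45 min break → 10 h 37 min
Wed: 9:30 AM–8:11 PM = 10 h 41 min; less 10 min break → 10 h 31 min
Thu: 7:41 AM–3:04 PM = 7 h 23 min
Fri: 8:16 AM–2:28 PM = 6 h 12 min
Total: 10 h 37 min + 10 h 31 min + 7 h 23 min + 6 h 12 min = 34 h 43 min.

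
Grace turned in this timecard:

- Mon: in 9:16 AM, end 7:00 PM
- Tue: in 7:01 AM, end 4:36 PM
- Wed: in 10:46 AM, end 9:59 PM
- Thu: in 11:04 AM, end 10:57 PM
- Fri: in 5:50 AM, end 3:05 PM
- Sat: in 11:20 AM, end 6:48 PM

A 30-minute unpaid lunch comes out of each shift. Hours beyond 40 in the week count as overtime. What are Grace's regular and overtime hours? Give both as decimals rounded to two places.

Mon: 9:16 AM–7:00 PM = 9 h 44 min; less 30 min break → 9 h 14 min
Tue: 7:01 AM–4:36 PM = 9 h 35 min; less 30 min break → 9 h 5 min
Wed: 10:46 AM–9:59 PM = 11 h 13 min; less 30 min break → 10 h 43 min
Thu: 11:04 AM–10:57 PM = 11 h 53 min; less 30 min break → 11 h 23 min
Fri: 5:50 AM–3:05 PM = 9 h 15 min; less 30 min break → 8 h 45 min
Sat: 11:20 AM–6:48 PM = 7 h 28 min; less 30 min break → 6 h 58 min
Total worked: 56 h 8 min = 56.13 h.
Threshold 40 h → overtime 16 h 8 min, regular 40 h 0 min.

Regular 40.00 hours, overtime 16.13 hours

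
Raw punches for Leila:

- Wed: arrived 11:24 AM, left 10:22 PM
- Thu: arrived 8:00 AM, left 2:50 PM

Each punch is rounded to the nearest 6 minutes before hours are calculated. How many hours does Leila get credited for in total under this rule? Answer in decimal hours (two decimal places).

17.80 hours

Wed: in 11:24 AM→11:24 AM, out 10:22 PM→10:24 PM; 11 h 0 min
Thu: in 8:00 AM→8:00 AM, out 2:50 PM→2:48 PM; 6 h 48 min
Total credited: 17 h 48 min.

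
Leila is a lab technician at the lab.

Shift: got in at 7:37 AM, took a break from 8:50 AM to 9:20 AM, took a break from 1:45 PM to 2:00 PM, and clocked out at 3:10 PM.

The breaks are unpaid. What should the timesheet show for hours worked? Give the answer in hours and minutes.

6 h 48 min

Shift: 7:37 AM–3:10 PM = 7 h 33 min; less 45 min break → 6 h 48 min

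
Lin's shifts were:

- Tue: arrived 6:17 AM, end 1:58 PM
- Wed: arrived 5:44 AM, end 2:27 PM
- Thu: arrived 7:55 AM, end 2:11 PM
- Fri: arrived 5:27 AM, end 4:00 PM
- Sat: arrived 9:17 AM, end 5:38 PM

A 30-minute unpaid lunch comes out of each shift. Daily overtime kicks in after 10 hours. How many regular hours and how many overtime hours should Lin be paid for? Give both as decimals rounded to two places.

Regular 39.02 hours, overtime 0.05 hours

Tue: 6:17 AM–1:58 PM = 7 h 41 min; less 30 min break → 7 h 11 min
Wed: 5:44 AM–2:27 PM = 8 h 43 min; less 30 min break → 8 h 13 min
Thu: 7:55 AM–2:11 PM = 6 h 16 min; less 30 min break → 5 h 46 min
Fri: 5:27 AM–4:00 PM = 10 h 33 min; less 30 min break → 10 h 3 min
Sat: 9:17 AM–5:38 PM = 8 h 21 min; less 30 min break → 7 h 51 min
Tue reg 7 h 11 min / OT 0 h 0 min; Wed reg 8 h 13 min / OT 0 h 0 min; Thu reg 5 h 46 min / OT 0 h 0 min; Fri reg 10 h 0 min / OT 0 h 3 min; Sat reg 7 h 51 min / OT 0 h 0 min.
Totals: regular 39 h 1 min, overtime 0 h 3 min.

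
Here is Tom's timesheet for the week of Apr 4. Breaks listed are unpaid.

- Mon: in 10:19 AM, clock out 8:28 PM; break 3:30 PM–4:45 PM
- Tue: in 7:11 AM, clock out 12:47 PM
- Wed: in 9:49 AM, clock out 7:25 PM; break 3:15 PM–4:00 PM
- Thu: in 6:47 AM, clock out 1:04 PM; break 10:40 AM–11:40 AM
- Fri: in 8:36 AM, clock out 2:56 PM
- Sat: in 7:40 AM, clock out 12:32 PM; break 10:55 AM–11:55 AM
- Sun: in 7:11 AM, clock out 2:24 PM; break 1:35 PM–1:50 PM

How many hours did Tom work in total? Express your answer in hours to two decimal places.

45.80 hours

Mon: 10:19 AM–8:28 PM = 10 h 9 min; less 75 min break → 8 h 54 min
Tue: 7:11 AM–12:47 PM = 5 h 36 min
Wed: 9:49 AM–7:25 PM = 9 h 36 min; less 45 min break → 8 h 51 min
Thu: 6:47 AM–1:04 PM = 6 h 17 min; less 60 min break → 5 h 17 min
Fri: 8:36 AM–2:56 PM = 6 h 20 min
Sat: 7:40 AM–12:32 PM = 4 h 52 min; less 60 min break → 3 h 52 min
Sun: 7:11 AM–2:24 PM = 7 h 13 min; less 15 min break → 6 h 58 min
Total: 8 h 54 min + 5 h 36 min + 8 h 51 min + 5 h 17 min + 6 h 20 min + 3 h 52 min + 6 h 58 min = 45 h 48 min.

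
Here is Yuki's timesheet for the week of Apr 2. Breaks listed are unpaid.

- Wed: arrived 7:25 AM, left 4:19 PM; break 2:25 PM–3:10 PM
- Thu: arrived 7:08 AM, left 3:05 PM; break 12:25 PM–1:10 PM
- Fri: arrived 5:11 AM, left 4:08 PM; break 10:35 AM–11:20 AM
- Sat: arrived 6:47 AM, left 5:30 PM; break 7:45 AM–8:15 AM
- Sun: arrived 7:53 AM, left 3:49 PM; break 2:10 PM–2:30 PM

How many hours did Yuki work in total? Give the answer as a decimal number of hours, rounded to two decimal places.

Wed: 7:25 AM–4:19 PM = 8 h 54 min; less 45 min break → 8 h 9 min
Thu: 7:08 AM–3:05 PM = 7 h 57 min; less 45 min break → 7 h 12 min
Fri: 5:11 AM–4:08 PM = 10 h 57 min; less 45 min break → 10 h 12 min
Sat: 6:47 AM–5:30 PM = 10 h 43 min; less 30 min break → 10 h 13 min
Sun: 7:53 AM–3:49 PM = 7 h 56 min; less 20 min break → 7 h 36 min
Total: 8 h 9 min + 7 h 12 min + 10 h 12 min + 10 h 13 min + 7 h 36 min = 43 h 22 min.

43.37 hours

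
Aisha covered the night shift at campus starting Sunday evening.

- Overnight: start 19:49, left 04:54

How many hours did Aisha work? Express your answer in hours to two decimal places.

Overnight: 19:49 → midnight = 4 h 11 min; midnight → 04:54 = 4 h 54 min; span 9 h 5 min

9.08 hours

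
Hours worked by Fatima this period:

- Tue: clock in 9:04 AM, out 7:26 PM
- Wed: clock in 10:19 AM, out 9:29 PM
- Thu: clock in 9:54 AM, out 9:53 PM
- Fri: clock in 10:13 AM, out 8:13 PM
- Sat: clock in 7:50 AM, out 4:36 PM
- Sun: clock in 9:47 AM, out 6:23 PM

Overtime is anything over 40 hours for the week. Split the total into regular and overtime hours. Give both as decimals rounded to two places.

Regular 40.00 hours, overtime 20.88 hours

Tue: 9:04 AM–7:26 PM = 10 h 22 min
Wed: 10:19 AM–9:29 PM = 11 h 10 min
Thu: 9:54 AM–9:53 PM = 11 h 59 min
Fri: 10:13 AM–8:13 PM = 10 h 0 min
Sat: 7:50 AM–4:36 PM = 8 h 46 min
Sun: 9:47 AM–6:23 PM = 8 h 36 min
Total worked: 60 h 53 min = 60.88 h.
Threshold 40 h → overtime 20 h 53 min, regular 40 h 0 min.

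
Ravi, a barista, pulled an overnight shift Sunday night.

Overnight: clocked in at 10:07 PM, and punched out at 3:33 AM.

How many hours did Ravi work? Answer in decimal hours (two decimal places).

Overnight: 10:07 PM → midnight = 1 h 53 min; midnight → 3:33 AM = 3 h 33 min; span 5 h 26 min

5.43 hours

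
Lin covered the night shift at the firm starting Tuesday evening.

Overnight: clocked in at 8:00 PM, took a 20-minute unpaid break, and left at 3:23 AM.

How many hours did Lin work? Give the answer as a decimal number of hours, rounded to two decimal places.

7.05 hours

Overnight: 8:00 PM → midnight = 4 h 0 min; midnight → 3:23 AM = 3 h 23 min; span 7 h 23 min; less 20 min break → 7 h 3 min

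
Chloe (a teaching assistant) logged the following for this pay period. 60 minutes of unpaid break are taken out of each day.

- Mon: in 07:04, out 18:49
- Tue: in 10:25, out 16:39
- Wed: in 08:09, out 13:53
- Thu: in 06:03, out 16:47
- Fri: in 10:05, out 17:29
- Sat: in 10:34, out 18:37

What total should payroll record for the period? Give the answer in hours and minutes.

43 h 54 min

Mon: 07:04–18:49 = 11 h 45 min; less 60 min break → 10 h 45 min
Tue: 10:25–16:39 = 6 h 14 min; less 60 min break → 5 h 14 min
Wed: 08:09–13:53 = 5 h 44 min; less 60 min break → 4 h 44 min
Thu: 06:03–16:47 = 10 h 44 min; less 60 min break → 9 h 44 min
Fri: 10:05–17:29 = 7 h 24 min; less 60 min break → 6 h 24 min
Sat: 10:34–18:37 = 8 h 3 min; less 60 min break → 7 h 3 min
Total: 10 h 45 min + 5 h 14 min + 4 h 44 min + 9 h 44 min + 6 h 24 min + 7 h 3 min = 43 h 54 min.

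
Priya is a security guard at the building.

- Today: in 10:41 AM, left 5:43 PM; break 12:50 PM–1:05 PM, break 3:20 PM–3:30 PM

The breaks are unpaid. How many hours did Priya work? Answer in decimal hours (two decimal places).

Today: 10:41 AM–5:43 PM = 7 h 2 min; less 25 min break → 6 h 37 min

6.62 hours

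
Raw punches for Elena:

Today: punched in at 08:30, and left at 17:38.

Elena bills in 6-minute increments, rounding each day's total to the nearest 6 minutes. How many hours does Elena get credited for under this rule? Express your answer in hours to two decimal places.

9.10 hours

Today: 08:30–17:38 = 9 h 8 min → rounds to 9 h 6 min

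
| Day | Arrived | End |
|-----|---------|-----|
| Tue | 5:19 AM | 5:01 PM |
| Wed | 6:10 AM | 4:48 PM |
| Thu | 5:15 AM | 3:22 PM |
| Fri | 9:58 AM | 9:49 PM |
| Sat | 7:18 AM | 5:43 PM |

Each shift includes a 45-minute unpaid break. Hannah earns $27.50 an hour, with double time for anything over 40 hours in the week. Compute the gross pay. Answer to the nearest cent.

Tue: 5:19 AM–5:01 PM = 11 h 42 min; less 45 min break → 10 h 57 min
Wed: 6:10 AM–4:48 PM = 10 h 38 min; less 45 min break → 9 h 53 min
Thu: 5:15 AM–3:22 PM = 10 h 7 min; less 45 min break → 9 h 22 min
Fri: 9:58 AM–9:49 PM = 11 h 51 min; less 45 min break → 11 h 6 min
Sat: 7:18 AM–5:43 PM = 10 h 25 min; less 45 min break → 9 h 40 min
Total worked: 50 h 58 min = 3058 min.
Regular 40 h 0 min = 2400 min at $27.50/h; overtime 10 h 58 min = 658 min at $55.00/h.
Pay = (2400 × $27.50 + 658 × $55.00) ÷ 60 = $1703.17.

$1703.17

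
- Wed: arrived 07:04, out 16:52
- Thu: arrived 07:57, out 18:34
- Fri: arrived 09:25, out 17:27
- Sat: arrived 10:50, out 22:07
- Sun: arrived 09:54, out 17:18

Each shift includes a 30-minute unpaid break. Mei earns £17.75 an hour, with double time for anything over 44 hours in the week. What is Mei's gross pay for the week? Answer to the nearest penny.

£803.48

Wed: 07:04–16:52 = 9 h 48 min; less 30 min break → 9 h 18 min
Thu: 07:57–18:34 = 10 h 37 min; less 30 min break → 10 h 7 min
Fri: 09:25–17:27 = 8 h 2 min; less 30 min break → 7 h 32 min
Sat: 10:50–22:07 = 11 h 17 min; less 30 min break → 10 h 47 min
Sun: 09:54–17:18 = 7 h 24 min; less 30 min break → 6 h 54 min
Total worked: 44 h 38 min = 2678 min.
Regular 44 h 0 min = 2640 min at £17.75/h; overtime 0 h 38 min = 38 min at £35.50/h.
Pay = (2640 × £17.75 + 38 × £35.50) ÷ 60 = £803.48.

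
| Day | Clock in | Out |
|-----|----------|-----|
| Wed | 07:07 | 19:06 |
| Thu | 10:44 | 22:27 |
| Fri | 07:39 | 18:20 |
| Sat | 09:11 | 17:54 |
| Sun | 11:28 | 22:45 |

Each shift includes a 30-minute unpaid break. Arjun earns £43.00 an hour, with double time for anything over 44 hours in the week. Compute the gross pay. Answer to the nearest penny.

Wed: 07:07–19:06 = 11 h 59 min; less 30 min break → 11 h 29 min
Thu: 10:44–22:27 = 11 h 43 min; less 30 min break → 11 h 13 min
Fri: 07:39–18:20 = 10 h 41 min; less 30 min break → 10 h 11 min
Sat: 09:11–17:54 = 8 h 43 min; less 30 min break → 8 h 13 min
Sun: 11:28–22:45 = 11 h 17 min; less 30 min break → 10 h 47 min
Total worked: 51 h 53 min = 3113 min.
Regular 44 h 0 min = 2640 min at £43.00/h; overtime 7 h 53 min = 473 min at £86.00/h.
Pay = (2640 × £43.00 + 473 × £86.00) ÷ 60 = £2569.97.

£2569.97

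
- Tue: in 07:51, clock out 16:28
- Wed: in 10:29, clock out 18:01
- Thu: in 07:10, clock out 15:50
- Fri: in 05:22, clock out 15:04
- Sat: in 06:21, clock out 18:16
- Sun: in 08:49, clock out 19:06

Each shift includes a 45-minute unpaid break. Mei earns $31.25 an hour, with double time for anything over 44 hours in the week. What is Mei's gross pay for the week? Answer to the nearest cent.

Tue: 07:51–16:28 = 8 h 37 min; less 45 min break → 7 h 52 min
Wed: 10:29–18:01 = 7 h 32 min; less 45 min break → 6 h 47 min
Thu: 07:10–15:50 = 8 h 40 min; less 45 min break → 7 h 55 min
Fri: 05:22–15:04 = 9 h 42 min; less 45 min break → 8 h 57 min
Sat: 06:21–18:16 = 11 h 55 min; less 45 min break → 11 h 10 min
Sun: 08:49–19:06 = 10 h 17 min; less 45 min break → 9 h 32 min
Total worked: 52 h 13 min = 3133 min.
Regular 44 h 0 min = 2640 min at $31.25/h; overtime 8 h 13 min = 493 min at $62.50/h.
Pay = (2640 × $31.25 + 493 × $62.50) ÷ 60 = $1888.54.

$1888.54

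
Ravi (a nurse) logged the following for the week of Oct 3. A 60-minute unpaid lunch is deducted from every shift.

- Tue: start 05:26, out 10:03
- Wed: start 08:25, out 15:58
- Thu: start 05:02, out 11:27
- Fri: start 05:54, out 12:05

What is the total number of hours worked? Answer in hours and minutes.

Tue: 05:26–10:03 = 4 h 37 min; less 60 min break → 3 h 37 min
Wed: 08:25–15:58 = 7 h 33 min; less 60 min break → 6 h 33 min
Thu: 05:02–11:27 = 6 h 25 min; less 60 min break → 5 h 25 min
Fri: 05:54–12:05 = 6 h 11 min; less 60 min break → 5 h 11 min
Total: 3 h 37 min + 6 h 33 min + 5 h 25 min + 5 h 11 min = 20 h 46 min.

20 h 46 min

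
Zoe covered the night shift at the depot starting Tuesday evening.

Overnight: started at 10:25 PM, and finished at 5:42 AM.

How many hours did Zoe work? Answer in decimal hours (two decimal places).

Overnight: 10:25 PM → midnight = 1 h 35 min; midnight → 5:42 AM = 5 h 42 min; span 7 h 17 min

7.28 hours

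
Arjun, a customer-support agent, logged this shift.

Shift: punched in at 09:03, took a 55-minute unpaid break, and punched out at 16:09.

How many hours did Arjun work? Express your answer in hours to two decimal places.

6.18 hours

Shift: 09:03–16:09 = 7 h 6 min; less 55 min break → 6 h 11 min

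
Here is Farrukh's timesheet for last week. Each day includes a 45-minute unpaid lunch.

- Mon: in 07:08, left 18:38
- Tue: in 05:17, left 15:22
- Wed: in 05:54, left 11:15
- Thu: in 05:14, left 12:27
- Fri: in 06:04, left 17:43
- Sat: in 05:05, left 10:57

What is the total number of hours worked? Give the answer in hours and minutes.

47 h 10 min

Mon: 07:08–18:38 = 11 h 30 min; less 45 min break → 10 h 45 min
Tue: 05:17–15:22 = 10 h 5 min; less 45 min break → 9 h 20 min
Wed: 05:54–11:15 = 5 h 21 min; less 45 min break → 4 h 36 min
Thu: 05:14–12:27 = 7 h 13 min; less 45 min break → 6 h 28 min
Fri: 06:04–17:43 = 11 h 39 min; less 45 min break → 10 h 54 min
Sat: 05:05–10:57 = 5 h 52 min; less 45 min break → 5 h 7 min
Total: 10 h 45 min + 9 h 20 min + 4 h 36 min + 6 h 28 min + 10 h 54 min + 5 h 7 min = 47 h 10 min.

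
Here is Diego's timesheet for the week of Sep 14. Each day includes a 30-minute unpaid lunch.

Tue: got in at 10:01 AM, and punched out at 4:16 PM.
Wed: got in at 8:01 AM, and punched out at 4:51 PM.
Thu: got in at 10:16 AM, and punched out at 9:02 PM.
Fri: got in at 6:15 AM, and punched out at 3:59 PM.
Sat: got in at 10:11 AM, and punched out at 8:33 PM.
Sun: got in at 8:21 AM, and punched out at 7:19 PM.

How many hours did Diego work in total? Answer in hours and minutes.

Tue: 10:01 AM–4:16 PM = 6 h 15 min; less 30 min break → 5 h 45 min
Wed: 8:01 AM–4:51 PM = 8 h 50 min; less 30 min break → 8 h 20 min
Thu: 10:16 AM–9:02 PM = 10 h 46 min; less 30 min break → 10 h 16 min
Fri: 6:15 AM–3:59 PM = 9 h 44 min; less 30 min break → 9 h 14 min
Sat: 10:11 AM–8:33 PM = 10 h 22 min; less 30 min break → 9 h 52 min
Sun: 8:21 AM–7:19 PM = 10 h 58 min; less 30 min break → 10 h 28 min
Total: 5 h 45 min + 8 h 20 min + 10 h 16 min + 9 h 14 min + 9 h 52 min + 10 h 28 min = 53 h 55 min.

53 h 55 min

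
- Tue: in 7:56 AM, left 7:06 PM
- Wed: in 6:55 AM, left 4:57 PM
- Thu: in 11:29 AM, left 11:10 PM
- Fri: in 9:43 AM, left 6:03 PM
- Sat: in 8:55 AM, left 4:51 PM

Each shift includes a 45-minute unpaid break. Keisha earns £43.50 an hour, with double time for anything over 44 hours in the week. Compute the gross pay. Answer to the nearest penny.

£2035.80

Tue: 7:56 AM–7:06 PM = 11 h 10 min; less 45 min break → 10 h 25 min
Wed: 6:55 AM–4:57 PM = 10 h 2 min; less 45 min break → 9 h 17 min
Thu: 11:29 AM–11:10 PM = 11 h 41 min; less 45 min break → 10 h 56 min
Fri: 9:43 AM–6:03 PM = 8 h 20 min; less 45 min break → 7 h 35 min
Sat: 8:55 AM–4:51 PM = 7 h 56 min; less 45 min break → 7 h 11 min
Total worked: 45 h 24 min = 2724 min.
Regular 44 h 0 min = 2640 min at £43.50/h; overtime 1 h 24 min = 84 min at £87.00/h.
Pay = (2640 × £43.50 + 84 × £87.00) ÷ 60 = £2035.80.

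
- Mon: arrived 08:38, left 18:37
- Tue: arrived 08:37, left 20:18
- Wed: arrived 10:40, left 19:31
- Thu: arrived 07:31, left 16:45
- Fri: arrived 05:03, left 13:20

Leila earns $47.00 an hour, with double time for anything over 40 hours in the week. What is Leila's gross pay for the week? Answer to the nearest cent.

$2635.13

Mon: 08:38–18:37 = 9 h 59 min
Tue: 08:37–20:18 = 11 h 41 min
Wed: 10:40–19:31 = 8 h 51 min
Thu: 07:31–16:45 = 9 h 14 min
Fri: 05:03–13:20 = 8 h 17 min
Total worked: 48 h 2 min = 2882 min.
Regular 40 h 0 min = 2400 min at $47.00/h; overtime 8 h 2 min = 482 min at $94.00/h.
Pay = (2400 × $47.00 + 482 × $94.00) ÷ 60 = $2635.13.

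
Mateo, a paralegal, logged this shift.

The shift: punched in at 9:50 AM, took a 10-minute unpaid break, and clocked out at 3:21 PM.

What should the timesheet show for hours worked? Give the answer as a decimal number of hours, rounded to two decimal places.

5.35 hours

The shift: 9:50 AM–3:21 PM = 5 h 31 min; less 10 min break → 5 h 21 min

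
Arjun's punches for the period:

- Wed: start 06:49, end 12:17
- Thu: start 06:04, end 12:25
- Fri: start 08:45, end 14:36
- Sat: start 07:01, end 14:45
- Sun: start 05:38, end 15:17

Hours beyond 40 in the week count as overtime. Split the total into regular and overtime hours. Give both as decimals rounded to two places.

Wed: 06:49–12:17 = 5 h 28 min
Thu: 06:04–12:25 = 6 h 21 min
Fri: 08:45–14:36 = 5 h 51 min
Sat: 07:01–14:45 = 7 h 44 min
Sun: 05:38–15:17 = 9 h 39 min
Total worked: 35 h 3 min = 35.05 h.
Threshold 40 h → overtime 0 h 0 min, regular 35 h 3 min.

Regular 35.05 hours, overtime 0.00 hours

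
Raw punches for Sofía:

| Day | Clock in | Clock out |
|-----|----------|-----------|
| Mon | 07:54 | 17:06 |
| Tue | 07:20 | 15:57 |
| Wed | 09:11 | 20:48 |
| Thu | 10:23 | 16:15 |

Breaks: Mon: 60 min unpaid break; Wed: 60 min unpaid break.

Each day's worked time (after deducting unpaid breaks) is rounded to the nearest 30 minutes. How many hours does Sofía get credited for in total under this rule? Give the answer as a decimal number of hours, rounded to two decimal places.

33.00 hours

Mon: 07:54–17:06 = 9 h 12 min − 60 min = 8 h 12 min → rounds to 8 h 0 min
Tue: 07:20–15:57 = 8 h 37 min → rounds to 8 h 30 min
Wed: 09:11–20:48 = 11 h 37 min − 60 min = 10 h 37 min → rounds to 10 h 30 min
Thu: 10:23–16:15 = 5 h 52 min → rounds to 6 h 0 min
Total credited: 33 h 0 min.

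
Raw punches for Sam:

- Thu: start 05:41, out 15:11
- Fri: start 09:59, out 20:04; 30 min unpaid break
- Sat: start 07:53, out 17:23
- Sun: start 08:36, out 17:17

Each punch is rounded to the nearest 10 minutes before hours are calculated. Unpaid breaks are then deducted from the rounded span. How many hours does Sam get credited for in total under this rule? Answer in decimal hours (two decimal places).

37.17 hours

Thu: in 05:41→05:40, out 15:11→15:10; 9 h 30 min
Fri: in 09:59→10:00, out 20:04→20:00; 10 h 0 min − 30 min = 9 h 30 min
Sat: in 07:53→07:50, out 17:23→17:20; 9 h 30 min
Sun: in 08:36→08:40, out 17:17→17:20; 8 h 40 min
Total credited: 37 h 10 min.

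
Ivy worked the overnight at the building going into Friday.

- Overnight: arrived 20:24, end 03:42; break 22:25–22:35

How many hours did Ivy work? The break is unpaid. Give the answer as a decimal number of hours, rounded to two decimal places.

Overnight: 20:24 → midnight = 3 h 36 min; midnight → 03:42 = 3 h 42 min; span 7 h 18 min; less 10 min break → 7 h 8 min

7.13 hours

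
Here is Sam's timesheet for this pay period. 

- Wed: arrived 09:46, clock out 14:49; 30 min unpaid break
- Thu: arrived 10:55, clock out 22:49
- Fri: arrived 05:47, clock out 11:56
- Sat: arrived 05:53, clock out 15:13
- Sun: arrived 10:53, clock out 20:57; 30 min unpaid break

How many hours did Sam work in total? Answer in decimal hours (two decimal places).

Wed: 09:46–14:49 = 5 h 3 min; less 30 min break → 4 h 33 min
Thu: 10:55–22:49 = 11 h 54 min
Fri: 05:47–11:56 = 6 h 9 min
Sat: 05:53–15:13 = 9 h 20 min
Sun: 10:53–20:57 = 10 h 4 min; less 30 min break → 9 h 34 min
Total: 4 h 33 min + 11 h 54 min + 6 h 9 min + 9 h 20 min + 9 h 34 min = 41 h 30 min.

41.50 hours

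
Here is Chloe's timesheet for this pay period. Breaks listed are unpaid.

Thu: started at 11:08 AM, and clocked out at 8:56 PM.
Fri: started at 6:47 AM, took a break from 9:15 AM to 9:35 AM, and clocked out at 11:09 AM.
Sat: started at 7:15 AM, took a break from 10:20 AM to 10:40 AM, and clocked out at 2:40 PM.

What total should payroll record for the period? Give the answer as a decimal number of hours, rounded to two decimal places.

Thu: 11:08 AM–8:56 PM = 9 h 48 min
Fri: 6:47 AM–11:09 AM = 4 h 22 min; less 20 min break → 4 h 2 min
Sat: 7:15 AM–2:40 PM = 7 h 25 min; less 20 min break → 7 h 5 min
Total: 9 h 48 min + 4 h 2 min + 7 h 5 min = 20 h 55 min.

20.92 hours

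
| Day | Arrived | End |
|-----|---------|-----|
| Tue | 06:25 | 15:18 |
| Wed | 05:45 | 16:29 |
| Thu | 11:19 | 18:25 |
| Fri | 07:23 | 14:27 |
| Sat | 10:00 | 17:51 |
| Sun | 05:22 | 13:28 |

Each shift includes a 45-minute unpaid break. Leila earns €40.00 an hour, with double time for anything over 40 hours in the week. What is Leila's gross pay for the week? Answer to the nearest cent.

€2018.67

Tue: 06:25–15:18 = 8 h 53 min; less 45 min break → 8 h 8 min
Wed: 05:45–16:29 = 10 h 44 min; less 45 min break → 9 h 59 min
Thu: 11:19–18:25 = 7 h 6 min; less 45 min break → 6 h 21 min
Fri: 07:23–14:27 = 7 h 4 min; less 45 min break → 6 h 19 min
Sat: 10:00–17:51 = 7 h 51 min; less 45 min break → 7 h 6 min
Sun: 05:22–13:28 = 8 h 6 min; less 45 min break → 7 h 21 min
Total worked: 45 h 14 min = 2714 min.
Regular 40 h 0 min = 2400 min at €40.00/h; overtime 5 h 14 min = 314 min at €80.00/h.
Pay = (2400 × €40.00 + 314 × €80.00) ÷ 60 = €2018.67.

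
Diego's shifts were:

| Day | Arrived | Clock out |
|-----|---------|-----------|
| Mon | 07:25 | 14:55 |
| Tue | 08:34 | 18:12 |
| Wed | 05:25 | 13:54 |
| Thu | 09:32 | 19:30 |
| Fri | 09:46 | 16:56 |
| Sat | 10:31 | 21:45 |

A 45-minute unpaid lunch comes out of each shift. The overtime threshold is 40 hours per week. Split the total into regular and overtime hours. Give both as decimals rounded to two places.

Mon: 07:25–14:55 = 7 h 30 min; less 45 min break → 6 h 45 min
Tue: 08:34–18:12 = 9 h 38 min; less 45 min break → 8 h 53 min
Wed: 05:25–13:54 = 8 h 29 min; less 45 min break → 7 h 44 min
Thu: 09:32–19:30 = 9 h 58 min; less 45 min break → 9 h 13 min
Fri: 09:46–16:56 = 7 h 10 min; less 45 min break → 6 h 25 min
Sat: 10:31–21:45 = 11 h 14 min; less 45 min break → 10 h 29 min
Total worked: 49 h 29 min = 49.48 h.
Threshold 40 h → overtime 9 h 29 min, regular 40 h 0 min.

Regular 40.00 hours, overtime 9.48 hours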